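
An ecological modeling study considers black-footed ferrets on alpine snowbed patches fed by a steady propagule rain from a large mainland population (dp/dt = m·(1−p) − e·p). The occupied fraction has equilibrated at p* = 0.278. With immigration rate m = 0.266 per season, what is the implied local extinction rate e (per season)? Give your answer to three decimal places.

0.691

At equilibrium m(1−p*) = e·p*, so e = m(1−p*)/p*.
e = 0.266 × 0.7220 / 0.278 = 0.6908.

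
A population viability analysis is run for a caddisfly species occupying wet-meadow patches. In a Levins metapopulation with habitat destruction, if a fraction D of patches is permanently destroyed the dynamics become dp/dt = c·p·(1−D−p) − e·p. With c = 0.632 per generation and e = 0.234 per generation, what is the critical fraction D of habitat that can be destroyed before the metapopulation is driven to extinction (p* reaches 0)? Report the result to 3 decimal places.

0.630

The nontrivial equilibrium is p* = (1−D) − e/c; extinction occurs when this hits zero.
So D_crit = 1 − e/c = 1 − 0.234/0.632 = 1 − 0.3703 = 0.6297.
This equals the undisturbed p*, a classic result of Lande's extension.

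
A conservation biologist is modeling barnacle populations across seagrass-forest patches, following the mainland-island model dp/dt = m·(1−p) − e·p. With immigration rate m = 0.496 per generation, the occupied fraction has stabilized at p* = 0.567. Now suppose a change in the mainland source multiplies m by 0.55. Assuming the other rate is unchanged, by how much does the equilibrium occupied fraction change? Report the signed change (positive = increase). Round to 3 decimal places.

Balance m(1−p*) = e·p* gives e = m(1−p*)/p* = 0.496×0.43300/0.56700 = 0.37878.
New p* = m/(m+e) = 0.27280/(0.27280+0.37878) = 0.41867.
Δp* = 0.41867 − 0.56700 = -0.14833.

-0.148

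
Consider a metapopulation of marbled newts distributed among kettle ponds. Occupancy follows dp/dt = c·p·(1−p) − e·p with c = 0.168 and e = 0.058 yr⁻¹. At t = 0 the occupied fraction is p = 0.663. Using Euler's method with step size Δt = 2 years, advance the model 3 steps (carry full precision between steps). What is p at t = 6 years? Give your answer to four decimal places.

0.6586

Update rule: p ← p + [c·p·(1−p) − e·p]·Δt with Δt = 2.
p: 0.66300 → 0.66116  (Δp = -0.00184)
p: 0.66116 → 0.65974  (Δp = -0.00142)
p: 0.65974 → 0.65864  (Δp = -0.00110)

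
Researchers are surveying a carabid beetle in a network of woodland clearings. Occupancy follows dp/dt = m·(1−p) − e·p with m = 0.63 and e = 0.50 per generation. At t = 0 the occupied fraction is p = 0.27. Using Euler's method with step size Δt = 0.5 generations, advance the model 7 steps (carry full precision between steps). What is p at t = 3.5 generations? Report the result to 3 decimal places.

0.557

Update rule: p ← p + [m·(1−p) − e·p]·Δt with Δt = 0.5.
t = 0.5: p = 0.27000 + (+0.16245) = 0.43245
t = 1: p = 0.43245 + (+0.07067) = 0.50312
t = 1.5: p = 0.50312 + (+0.03074) = 0.53386
t = 2: p = 0.53386 + (+0.01337) = 0.54723
t = 2.5: p = 0.54723 + (+0.00582) = 0.55304
t = 3: p = 0.55304 + (+0.00253) = 0.55557
t = 3.5: p = 0.55557 + (+0.00110) = 0.55667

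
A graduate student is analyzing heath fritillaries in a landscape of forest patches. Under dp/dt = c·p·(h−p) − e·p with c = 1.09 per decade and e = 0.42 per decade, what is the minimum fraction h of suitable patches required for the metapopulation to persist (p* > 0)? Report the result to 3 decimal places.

0.385

p* = h − e/c is positive only when h > e/c.
h_min = e/c = 0.42/1.09 = 0.3853.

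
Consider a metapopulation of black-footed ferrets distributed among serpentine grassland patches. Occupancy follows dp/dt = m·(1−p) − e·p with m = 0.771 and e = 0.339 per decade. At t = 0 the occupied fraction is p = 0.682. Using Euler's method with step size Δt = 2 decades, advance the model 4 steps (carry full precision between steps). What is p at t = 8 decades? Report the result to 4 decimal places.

Update rule: p ← p + [m·(1−p) − e·p]·Δt with Δt = 2.
step 1: Δp = +0.02796, p = 0.70996
step 2: Δp = -0.03411, p = 0.67585
step 3: Δp = +0.04162, p = 0.71746
step 4: Δp = -0.05077, p = 0.66669

0.6667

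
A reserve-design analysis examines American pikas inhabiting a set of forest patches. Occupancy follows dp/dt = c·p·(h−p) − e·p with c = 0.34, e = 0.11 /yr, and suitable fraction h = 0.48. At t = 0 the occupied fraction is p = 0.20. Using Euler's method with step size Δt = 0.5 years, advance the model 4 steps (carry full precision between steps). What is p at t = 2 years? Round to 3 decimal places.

0.194

Update rule: p ← p + [c·p·(h−p) − e·p]·Δt with Δt = 0.5.
p: 0.20000 → 0.19852  (Δp = -0.00148)
p: 0.19852 → 0.19710  (Δp = -0.00142)
p: 0.19710 → 0.19574  (Δp = -0.00136)
p: 0.19574 → 0.19443  (Δp = -0.00131)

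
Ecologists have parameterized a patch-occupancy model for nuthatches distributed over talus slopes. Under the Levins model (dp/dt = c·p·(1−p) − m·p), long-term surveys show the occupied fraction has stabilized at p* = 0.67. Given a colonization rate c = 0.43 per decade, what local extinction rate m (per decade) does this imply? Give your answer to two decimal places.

0.14

At equilibrium c(1−p*) = m.
m = 0.43 × (1 − 0.67) = 0.43 × 0.3300 = 0.1419.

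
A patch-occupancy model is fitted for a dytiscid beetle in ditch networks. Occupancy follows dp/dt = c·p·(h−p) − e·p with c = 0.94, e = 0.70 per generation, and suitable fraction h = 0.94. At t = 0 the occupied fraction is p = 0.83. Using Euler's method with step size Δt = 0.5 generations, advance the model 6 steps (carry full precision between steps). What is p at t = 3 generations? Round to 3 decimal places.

0.317

Update rule: p ← p + [c·p·(h−p) − e·p]·Δt with Δt = 0.5.
p: 0.83000 → 0.58241  (Δp = -0.24759)
p: 0.58241 → 0.47645  (Δp = -0.10596)
p: 0.47645 → 0.41350  (Δp = -0.06295)
p: 0.41350 → 0.37110  (Δp = -0.04240)
p: 0.37110 → 0.34044  (Δp = -0.03066)
p: 0.34044 → 0.31722  (Δp = -0.02322)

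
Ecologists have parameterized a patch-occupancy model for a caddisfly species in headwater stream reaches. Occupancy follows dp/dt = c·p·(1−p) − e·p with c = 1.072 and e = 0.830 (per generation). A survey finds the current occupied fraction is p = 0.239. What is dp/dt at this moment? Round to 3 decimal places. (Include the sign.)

Colonization term: c·p·(1−p) = 1.072×0.239×0.7610 = 0.19497.
Extinction term: e·p = 0.19837.
dp/dt = 0.19497 − 0.19837 = -0.00340.

-0.003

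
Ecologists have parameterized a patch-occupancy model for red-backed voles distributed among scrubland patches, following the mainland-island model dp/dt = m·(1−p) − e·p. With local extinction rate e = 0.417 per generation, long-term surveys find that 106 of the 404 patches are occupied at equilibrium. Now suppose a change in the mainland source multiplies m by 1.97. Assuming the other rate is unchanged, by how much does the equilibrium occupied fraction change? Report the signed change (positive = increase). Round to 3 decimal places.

Observed p* = 106/404 = 0.26238.
Balance m(1−p*) = e·p* gives m = e·p*/(1−p*) = 0.417×0.26238/0.73762 = 0.14833.
New p* = m/(m+e) = 0.29221/(0.29221+0.41700) = 0.41202.
Δp* = 0.41202 − 0.26238 = +0.14964.

0.150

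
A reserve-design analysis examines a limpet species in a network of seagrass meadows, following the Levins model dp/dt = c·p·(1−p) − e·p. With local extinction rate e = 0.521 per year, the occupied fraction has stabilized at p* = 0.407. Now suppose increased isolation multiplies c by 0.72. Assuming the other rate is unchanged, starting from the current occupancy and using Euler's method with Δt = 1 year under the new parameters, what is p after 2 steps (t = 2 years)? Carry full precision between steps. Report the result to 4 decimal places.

Balance c(1−p*) = e gives c = e/(1 − 0.40700) = 0.521/0.59300 = 0.87858.
Starting from p₀ = 0.40700; update p ← p + (dp/dt)·Δt with the new parameters.
p: 0.40700 → 0.34763  (Δp = -0.05937)
p: 0.34763 → 0.30997  (Δp = -0.03766)

0.3100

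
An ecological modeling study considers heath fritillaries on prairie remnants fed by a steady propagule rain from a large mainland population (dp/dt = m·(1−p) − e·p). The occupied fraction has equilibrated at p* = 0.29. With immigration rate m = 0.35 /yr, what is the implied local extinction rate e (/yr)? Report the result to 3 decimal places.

0.857

At equilibrium m(1−p*) = e·p*, so e = m(1−p*)/p*.
e = 0.35 × 0.7100 / 0.29 = 0.8569.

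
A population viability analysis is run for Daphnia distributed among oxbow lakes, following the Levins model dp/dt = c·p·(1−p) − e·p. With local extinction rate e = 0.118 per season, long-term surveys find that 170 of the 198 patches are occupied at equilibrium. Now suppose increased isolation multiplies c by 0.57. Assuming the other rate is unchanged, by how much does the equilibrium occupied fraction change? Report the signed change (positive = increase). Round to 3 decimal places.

Observed p* = 170/198 = 0.85859.
Balance c(1−p*) = e gives c = e/(1 − 0.85859) = 0.118/0.14141 = 0.83445.
New p* = 1 − e/c = 1 − 0.11800/0.47564 = 0.75191.
Δp* = 0.75191 − 0.85859 = -0.10668.

-0.107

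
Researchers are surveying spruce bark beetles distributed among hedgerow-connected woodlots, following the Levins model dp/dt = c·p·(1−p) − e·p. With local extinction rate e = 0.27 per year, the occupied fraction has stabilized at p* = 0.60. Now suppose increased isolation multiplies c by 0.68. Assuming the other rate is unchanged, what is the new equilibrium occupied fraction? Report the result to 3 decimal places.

Balance c(1−p*) = e gives c = e/(1 − 0.60000) = 0.27/0.40000 = 0.67500.
New p* = 1 − e/c = 1 − 0.27000/0.45900 = 0.41176.

0.412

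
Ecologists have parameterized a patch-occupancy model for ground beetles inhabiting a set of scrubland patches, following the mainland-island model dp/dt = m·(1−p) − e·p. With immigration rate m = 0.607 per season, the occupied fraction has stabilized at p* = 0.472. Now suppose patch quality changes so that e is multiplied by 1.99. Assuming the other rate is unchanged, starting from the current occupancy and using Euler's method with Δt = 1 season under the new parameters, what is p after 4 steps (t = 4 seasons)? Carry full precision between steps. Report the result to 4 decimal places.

Balance m(1−p*) = e·p* gives e = m(1−p*)/p* = 0.607×0.52800/0.47200 = 0.67902.
Starting from p₀ = 0.47200; update p ← p + (dp/dt)·Δt with the new parameters.
  1  |  dp/dt·Δt = -0.317291  |  p_1 = 0.154709
  2  |  dp/dt·Δt = +0.304042  |  p_2 = 0.458751
  3  |  dp/dt·Δt = -0.291346  |  p_3 = 0.167405
  4  |  dp/dt·Δt = +0.279181  |  p_4 = 0.446586

0.4466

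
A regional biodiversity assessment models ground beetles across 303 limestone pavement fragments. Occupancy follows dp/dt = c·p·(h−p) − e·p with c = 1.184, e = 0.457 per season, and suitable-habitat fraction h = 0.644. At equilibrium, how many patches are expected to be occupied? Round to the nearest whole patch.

78

p* = h − e/c = 0.644 − 0.3860 = 0.2580.
Expected occupied patches = N × p* = 303 × 0.2580 = 78.18 ≈ 78.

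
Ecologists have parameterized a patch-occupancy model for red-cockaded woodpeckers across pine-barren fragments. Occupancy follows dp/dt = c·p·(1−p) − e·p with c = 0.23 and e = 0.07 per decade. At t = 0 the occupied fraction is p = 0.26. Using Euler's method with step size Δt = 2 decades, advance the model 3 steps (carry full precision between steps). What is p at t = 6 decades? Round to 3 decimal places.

Update rule: p ← p + [c·p·(1−p) − e·p]·Δt with Δt = 2.
t = 2: p = 0.26000 + (+0.05210) = 0.31210
t = 4: p = 0.31210 + (+0.05507) = 0.36717
t = 6: p = 0.36717 + (+0.05548) = 0.42265

0.423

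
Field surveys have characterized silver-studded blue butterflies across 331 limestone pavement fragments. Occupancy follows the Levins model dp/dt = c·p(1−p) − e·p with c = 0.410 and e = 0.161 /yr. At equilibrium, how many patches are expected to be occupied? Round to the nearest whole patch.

201

p* = 1 − e/c = 1 − 0.161/0.410 = 0.6073.
Expected occupied patches = N × p* = 331 × 0.6073 = 201.02 ≈ 201.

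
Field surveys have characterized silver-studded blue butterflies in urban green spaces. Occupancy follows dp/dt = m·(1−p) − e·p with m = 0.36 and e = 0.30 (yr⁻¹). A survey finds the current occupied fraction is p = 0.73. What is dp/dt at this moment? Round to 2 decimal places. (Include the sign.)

-0.12

Colonization term: m·(1−p) = 0.36×0.2700 = 0.09720.
Extinction term: e·p = 0.21900.
dp/dt = 0.09720 − 0.21900 = -0.12180.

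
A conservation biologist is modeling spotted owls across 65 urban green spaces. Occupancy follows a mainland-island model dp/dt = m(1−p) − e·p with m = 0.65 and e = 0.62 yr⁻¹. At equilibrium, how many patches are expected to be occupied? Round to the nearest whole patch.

33

p* = m/(m+e) = 0.65/1.2700 = 0.5118.
Expected occupied patches = N × p* = 65 × 0.5118 = 33.27 ≈ 33.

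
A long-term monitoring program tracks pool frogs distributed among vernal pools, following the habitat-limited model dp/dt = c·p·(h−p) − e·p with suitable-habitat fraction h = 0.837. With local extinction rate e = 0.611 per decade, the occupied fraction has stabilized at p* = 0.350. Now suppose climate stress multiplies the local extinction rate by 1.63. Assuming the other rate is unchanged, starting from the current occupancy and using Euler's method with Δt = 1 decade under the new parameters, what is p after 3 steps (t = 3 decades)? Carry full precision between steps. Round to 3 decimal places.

Balance c(h−p*) = e gives c = e/(0.837 − 0.35000) = 0.611/0.48700 = 1.25462.
Starting from p₀ = 0.35000; update p ← p + (dp/dt)·Δt with the new parameters.
  1  |  dp/dt·Δt = -0.134725  |  p_1 = 0.215275
  2  |  dp/dt·Δt = -0.046478  |  p_2 = 0.168797
  3  |  dp/dt·Δt = -0.026600  |  p_3 = 0.142196

0.142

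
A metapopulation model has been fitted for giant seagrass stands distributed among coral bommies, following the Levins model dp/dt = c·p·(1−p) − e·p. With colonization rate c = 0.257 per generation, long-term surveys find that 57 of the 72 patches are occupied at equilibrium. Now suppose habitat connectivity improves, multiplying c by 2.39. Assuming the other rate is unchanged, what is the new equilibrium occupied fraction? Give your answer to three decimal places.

Observed p* = 57/72 = 0.79167.
Balance c(1−p*) = e gives e = 0.257×(1 − 0.79167) = 0.05354.
New p* = 1 − e/c = 1 − 0.05354/0.61423 = 0.91283.

0.913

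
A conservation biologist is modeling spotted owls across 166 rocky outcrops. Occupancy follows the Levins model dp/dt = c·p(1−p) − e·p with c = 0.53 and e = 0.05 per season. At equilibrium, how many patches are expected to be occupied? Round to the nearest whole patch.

150

p* = 1 − e/c = 1 − 0.05/0.53 = 0.9057.
Expected occupied patches = N × p* = 166 × 0.9057 = 150.34 ≈ 150.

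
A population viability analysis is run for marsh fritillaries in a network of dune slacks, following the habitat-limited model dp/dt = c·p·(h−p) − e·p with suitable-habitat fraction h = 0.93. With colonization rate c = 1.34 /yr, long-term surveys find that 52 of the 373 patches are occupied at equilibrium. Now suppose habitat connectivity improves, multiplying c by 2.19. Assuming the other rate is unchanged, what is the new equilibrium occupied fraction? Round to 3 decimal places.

0.569

Observed p* = 52/373 = 0.13941.
Balance c(h−p*) = e gives e = 1.34×(0.93 − 0.13941) = 1.05939.
New p* = 0.93 − e/c = 0.93 − 1.05939/2.93460 = 0.56900.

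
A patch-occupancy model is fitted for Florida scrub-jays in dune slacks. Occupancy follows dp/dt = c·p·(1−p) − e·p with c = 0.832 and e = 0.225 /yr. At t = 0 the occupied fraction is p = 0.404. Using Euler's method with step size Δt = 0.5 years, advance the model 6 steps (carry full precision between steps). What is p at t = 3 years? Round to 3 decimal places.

Update rule: p ← p + [c·p·(1−p) − e·p]·Δt with Δt = 0.5.
t = 0.5: p = 0.40400 + (+0.05472) = 0.45872
t = 1: p = 0.45872 + (+0.05169) = 0.51040
t = 1.5: p = 0.51040 + (+0.04653) = 0.55694
t = 2: p = 0.55694 + (+0.04000) = 0.59693
t = 2.5: p = 0.59693 + (+0.03294) = 0.62987
t = 3: p = 0.62987 + (+0.02612) = 0.65599

0.656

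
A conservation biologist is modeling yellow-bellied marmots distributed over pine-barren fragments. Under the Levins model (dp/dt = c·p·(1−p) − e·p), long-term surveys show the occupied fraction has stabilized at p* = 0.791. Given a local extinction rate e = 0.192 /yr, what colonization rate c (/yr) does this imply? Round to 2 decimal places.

0.92

At equilibrium c(1−p*) = e, so c = e/(1−p*).
c = 0.192/(1 − 0.791) = 0.192/0.2090 = 0.9187.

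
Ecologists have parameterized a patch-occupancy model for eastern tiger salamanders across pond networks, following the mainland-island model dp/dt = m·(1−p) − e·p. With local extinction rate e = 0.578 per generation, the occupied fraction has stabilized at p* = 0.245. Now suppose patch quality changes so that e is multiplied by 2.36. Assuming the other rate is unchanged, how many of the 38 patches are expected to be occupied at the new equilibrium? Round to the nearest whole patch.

5

Balance m(1−p*) = e·p* gives m = e·p*/(1−p*) = 0.578×0.24500/0.75500 = 0.18756.
New p* = m/(m+e) = 0.18756/(0.18756+1.36408) = 0.12088.
Expected occupied = 38 × 0.12088 = 4.59 ≈ 5.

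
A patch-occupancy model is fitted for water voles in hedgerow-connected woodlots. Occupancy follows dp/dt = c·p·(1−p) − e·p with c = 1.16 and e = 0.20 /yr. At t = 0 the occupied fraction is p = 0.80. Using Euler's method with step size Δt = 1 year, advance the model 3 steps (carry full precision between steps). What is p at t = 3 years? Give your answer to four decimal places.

Update rule: p ← p + [c·p·(1−p) − e·p]·Δt with Δt = 1.
  1  |  dp/dt·Δt = +0.025600  |  p_1 = 0.825600
  2  |  dp/dt·Δt = +0.001902  |  p_2 = 0.827502
  3  |  dp/dt·Δt = +0.000081  |  p_3 = 0.827583

0.8276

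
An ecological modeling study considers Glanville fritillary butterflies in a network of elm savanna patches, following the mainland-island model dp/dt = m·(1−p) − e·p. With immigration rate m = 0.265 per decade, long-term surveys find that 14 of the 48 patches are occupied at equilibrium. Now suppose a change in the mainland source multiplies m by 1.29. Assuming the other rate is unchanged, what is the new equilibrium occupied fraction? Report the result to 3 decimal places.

0.347

Observed p* = 14/48 = 0.29167.
Balance m(1−p*) = e·p* gives e = m(1−p*)/p* = 0.265×0.70833/0.29167 = 0.64356.
New p* = m/(m+e) = 0.34185/(0.34185+0.64356) = 0.34691.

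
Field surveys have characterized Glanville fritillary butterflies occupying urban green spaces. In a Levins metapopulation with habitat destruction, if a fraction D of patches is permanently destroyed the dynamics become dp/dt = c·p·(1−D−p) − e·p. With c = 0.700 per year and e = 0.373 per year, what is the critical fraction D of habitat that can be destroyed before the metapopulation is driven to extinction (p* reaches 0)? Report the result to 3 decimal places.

The nontrivial equilibrium is p* = (1−D) − e/c; extinction occurs when this hits zero.
So D_crit = 1 − e/c = 1 − 0.373/0.700 = 1 − 0.5329 = 0.4671.
This equals the undisturbed p*, a classic result of Lande's extension.

0.467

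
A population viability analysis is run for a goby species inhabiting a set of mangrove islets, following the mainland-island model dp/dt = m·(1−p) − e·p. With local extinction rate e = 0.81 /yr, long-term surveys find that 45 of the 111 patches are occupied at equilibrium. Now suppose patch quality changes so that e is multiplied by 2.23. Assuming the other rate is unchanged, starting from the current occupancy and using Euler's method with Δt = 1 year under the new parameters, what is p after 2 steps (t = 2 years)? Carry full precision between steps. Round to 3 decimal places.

0.550

Observed p* = 45/111 = 0.40541.
Balance m(1−p*) = e·p* gives m = e·p*/(1−p*) = 0.81×0.40541/0.59459 = 0.55227.
Starting from p₀ = 0.40541; update p ← p + (dp/dt)·Δt with the new parameters.
p: 0.40541 → 0.00150  (Δp = -0.40391)
p: 0.00150 → 0.55023  (Δp = +0.54873)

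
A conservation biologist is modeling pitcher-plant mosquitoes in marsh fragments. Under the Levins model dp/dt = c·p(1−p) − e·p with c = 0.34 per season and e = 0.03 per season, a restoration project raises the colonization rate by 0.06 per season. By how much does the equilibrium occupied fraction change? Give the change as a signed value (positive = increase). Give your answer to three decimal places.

0.013

Before: p* = 1 − 0.03/0.34 = 0.9118.
After the change, c = 0.4, e = 0.03, so p* = 1 − 0.03/0.4 = 0.9250.
Δp* = 0.9250 − 0.9118 = +0.0132.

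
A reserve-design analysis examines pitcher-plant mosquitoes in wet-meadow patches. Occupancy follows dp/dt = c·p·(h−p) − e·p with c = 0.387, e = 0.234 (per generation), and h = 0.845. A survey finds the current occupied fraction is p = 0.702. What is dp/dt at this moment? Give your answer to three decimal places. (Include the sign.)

-0.125

Colonization term: c·p·(h−p) = 0.387×0.702×0.1430 = 0.03885.
Extinction term: e·p = 0.16427.
dp/dt = 0.03885 − 0.16427 = -0.12542.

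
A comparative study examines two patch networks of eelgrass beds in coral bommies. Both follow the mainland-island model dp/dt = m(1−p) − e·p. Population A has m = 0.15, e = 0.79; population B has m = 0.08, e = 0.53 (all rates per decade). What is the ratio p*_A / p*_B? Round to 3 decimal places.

1.217

A: p*_A = m/(m+e) = 0.15/0.9400 = 0.1596.
B: p*_B = 0.08/0.6100 = 0.1311.
p*_A / p*_B = 0.1596/0.1311 = 1.2168.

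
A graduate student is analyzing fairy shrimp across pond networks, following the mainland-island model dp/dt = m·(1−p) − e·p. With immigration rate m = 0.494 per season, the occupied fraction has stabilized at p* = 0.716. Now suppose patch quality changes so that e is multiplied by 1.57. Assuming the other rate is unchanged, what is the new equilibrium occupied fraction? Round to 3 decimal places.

Balance m(1−p*) = e·p* gives e = m(1−p*)/p* = 0.494×0.28400/0.71600 = 0.19594.
New p* = m/(m+e) = 0.49400/(0.49400+0.30763) = 0.61624.

0.616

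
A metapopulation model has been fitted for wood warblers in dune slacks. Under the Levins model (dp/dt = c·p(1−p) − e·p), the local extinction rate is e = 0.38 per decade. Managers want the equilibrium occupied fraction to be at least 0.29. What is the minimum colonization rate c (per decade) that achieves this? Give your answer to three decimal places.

p* = 1 − e/c ≥ 0.29 requires e/c ≤ 0.7100, i.e. c ≥ e/0.7100.
c_min = 0.38/0.7100 = 0.5352.

0.535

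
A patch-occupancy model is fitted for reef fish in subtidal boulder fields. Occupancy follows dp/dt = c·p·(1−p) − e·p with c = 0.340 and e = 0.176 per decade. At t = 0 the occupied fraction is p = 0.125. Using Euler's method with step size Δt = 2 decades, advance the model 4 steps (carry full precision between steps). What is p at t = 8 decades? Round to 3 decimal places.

Update rule: p ← p + [c·p·(1−p) − e·p]·Δt with Δt = 2.
t = 2: p = 0.12500 + (+0.03038) = 0.15538
t = 4: p = 0.15538 + (+0.03455) = 0.18992
t = 6: p = 0.18992 + (+0.03777) = 0.22769
t = 8: p = 0.22769 + (+0.03943) = 0.26712

0.267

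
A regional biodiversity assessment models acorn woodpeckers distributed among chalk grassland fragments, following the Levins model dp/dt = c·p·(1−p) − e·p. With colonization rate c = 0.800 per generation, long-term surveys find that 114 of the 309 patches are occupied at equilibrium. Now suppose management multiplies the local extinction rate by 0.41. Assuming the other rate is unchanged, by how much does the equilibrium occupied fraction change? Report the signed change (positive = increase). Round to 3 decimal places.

Observed p* = 114/309 = 0.36893.
Balance c(1−p*) = e gives e = 0.800×(1 − 0.36893) = 0.50486.
New p* = 1 − e/c = 1 − 0.20699/0.80000 = 0.74126.
Δp* = 0.74126 − 0.36893 = +0.37233.

0.372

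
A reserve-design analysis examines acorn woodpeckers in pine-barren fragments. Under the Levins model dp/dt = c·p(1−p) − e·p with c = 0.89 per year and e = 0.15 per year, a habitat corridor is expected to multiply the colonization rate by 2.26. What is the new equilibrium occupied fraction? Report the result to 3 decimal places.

0.925

Before: p* = 1 − 0.15/0.89 = 0.8315.
After the change, c = 2.0114, e = 0.15, so p* = 1 − 0.15/2.0114 = 0.9254.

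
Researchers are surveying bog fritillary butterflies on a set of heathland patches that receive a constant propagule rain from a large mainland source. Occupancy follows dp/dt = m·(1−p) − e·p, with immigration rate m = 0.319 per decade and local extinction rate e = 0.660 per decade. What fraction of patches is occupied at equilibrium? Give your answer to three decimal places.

Setting dp/dt = 0: m − m·p* = e·p*, so m = (m+e)·p*.
p* = m/(m+e) = 0.319/(0.319+0.660) = 0.319/0.9790 = 0.3258.

0.326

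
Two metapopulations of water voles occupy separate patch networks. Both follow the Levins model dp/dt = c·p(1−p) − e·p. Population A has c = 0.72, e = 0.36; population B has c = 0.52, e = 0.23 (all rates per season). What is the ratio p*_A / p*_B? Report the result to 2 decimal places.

0.90

A: p*_A = 1 − 0.36/0.72 = 0.5000.
B: p*_B = 1 − 0.23/0.52 = 0.5577.
p*_A / p*_B = 0.5000/0.5577 = 0.8966.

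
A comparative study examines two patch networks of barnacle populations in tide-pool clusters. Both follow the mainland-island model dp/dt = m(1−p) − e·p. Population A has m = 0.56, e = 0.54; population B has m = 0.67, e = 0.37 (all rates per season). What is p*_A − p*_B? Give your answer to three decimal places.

A: p*_A = m/(m+e) = 0.56/1.1000 = 0.5091.
B: p*_B = 0.67/1.0400 = 0.6442.
p*_A − p*_B = 0.5091 − 0.6442 = -0.1351.

-0.135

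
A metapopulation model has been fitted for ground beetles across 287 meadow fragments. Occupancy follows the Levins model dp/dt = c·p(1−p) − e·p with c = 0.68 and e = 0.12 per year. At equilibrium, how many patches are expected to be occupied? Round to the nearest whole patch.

236

p* = 1 − e/c = 1 − 0.12/0.68 = 0.8235.
Expected occupied patches = N × p* = 287 × 0.8235 = 236.35 ≈ 236.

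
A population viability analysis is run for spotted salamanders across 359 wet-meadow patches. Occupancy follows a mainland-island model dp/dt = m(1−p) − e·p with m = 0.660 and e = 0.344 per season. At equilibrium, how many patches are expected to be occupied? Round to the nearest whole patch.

p* = m/(m+e) = 0.660/1.0040 = 0.6574.
Expected occupied patches = N × p* = 359 × 0.6574 = 236.00 ≈ 236.

236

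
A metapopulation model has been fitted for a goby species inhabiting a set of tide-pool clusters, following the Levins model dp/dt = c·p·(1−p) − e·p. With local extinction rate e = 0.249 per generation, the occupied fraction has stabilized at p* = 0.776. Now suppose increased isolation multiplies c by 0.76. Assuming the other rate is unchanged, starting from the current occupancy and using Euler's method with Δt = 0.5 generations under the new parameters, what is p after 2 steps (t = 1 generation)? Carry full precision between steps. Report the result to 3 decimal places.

0.738

Balance c(1−p*) = e gives c = e/(1 − 0.77600) = 0.249/0.22400 = 1.11161.
Starting from p₀ = 0.77600; update p ← p + (dp/dt)·Δt with the new parameters.
p: 0.77600 → 0.75281  (Δp = -0.02319)
p: 0.75281 → 0.73769  (Δp = -0.01512)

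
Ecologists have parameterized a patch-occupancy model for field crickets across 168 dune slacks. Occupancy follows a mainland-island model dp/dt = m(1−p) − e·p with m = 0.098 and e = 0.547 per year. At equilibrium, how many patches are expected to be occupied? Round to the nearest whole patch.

p* = m/(m+e) = 0.098/0.6450 = 0.1519.
Expected occupied patches = N × p* = 168 × 0.1519 = 25.53 ≈ 26.

26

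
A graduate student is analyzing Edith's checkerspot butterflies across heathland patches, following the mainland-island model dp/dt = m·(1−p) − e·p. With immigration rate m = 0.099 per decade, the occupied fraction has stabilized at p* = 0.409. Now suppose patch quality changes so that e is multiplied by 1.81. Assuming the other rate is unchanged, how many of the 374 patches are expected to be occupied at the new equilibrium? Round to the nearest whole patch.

103

Balance m(1−p*) = e·p* gives e = m(1−p*)/p* = 0.099×0.59100/0.40900 = 0.14305.
New p* = m/(m+e) = 0.09900/(0.09900+0.25892) = 0.27660.
Expected occupied = 374 × 0.27660 = 103.45 ≈ 103.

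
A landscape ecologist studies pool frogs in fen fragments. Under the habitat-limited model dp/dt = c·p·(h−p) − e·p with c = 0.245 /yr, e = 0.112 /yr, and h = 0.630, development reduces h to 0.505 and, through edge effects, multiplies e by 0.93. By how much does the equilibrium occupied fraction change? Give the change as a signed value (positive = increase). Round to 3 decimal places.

Before: p* = h − e/c = 0.630 − 0.112/0.245 = 0.630 − 0.4571 = 0.1729.
After: c = 0.245, e = 0.10416, h = 0.505; p* = 0.505 − 0.10416/0.245 = 0.0799.
Δp* = 0.0799 − 0.1729 = -0.0930.

-0.093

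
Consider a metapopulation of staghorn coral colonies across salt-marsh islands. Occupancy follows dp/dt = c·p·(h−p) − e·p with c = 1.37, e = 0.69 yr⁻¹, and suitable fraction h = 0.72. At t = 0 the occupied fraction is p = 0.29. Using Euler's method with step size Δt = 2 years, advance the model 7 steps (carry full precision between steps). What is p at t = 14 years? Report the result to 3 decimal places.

0.216

Update rule: p ← p + [c·p·(h−p) − e·p]·Δt with Δt = 2.
  1  |  dp/dt·Δt = -0.058522  |  p_1 = 0.231478
  2  |  dp/dt·Δt = -0.009595  |  p_2 = 0.221883
  3  |  dp/dt·Δt = -0.003364  |  p_3 = 0.218519
  4  |  dp/dt·Δt = -0.001299  |  p_4 = 0.217221
  5  |  dp/dt·Δt = -0.000518  |  p_5 = 0.216703
  6  |  dp/dt·Δt = -0.000209  |  p_6 = 0.216493
  7  |  dp/dt·Δt = -0.000085  |  p_7 = 0.216409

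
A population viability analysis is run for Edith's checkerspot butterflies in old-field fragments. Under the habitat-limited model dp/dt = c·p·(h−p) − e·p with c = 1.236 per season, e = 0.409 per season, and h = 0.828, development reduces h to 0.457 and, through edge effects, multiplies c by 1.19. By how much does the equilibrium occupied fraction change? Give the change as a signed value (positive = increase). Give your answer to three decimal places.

-0.318

Before: p* = h − e/c = 0.828 − 0.409/1.236 = 0.828 − 0.3309 = 0.4971.
After: c = 1.47084, e = 0.409, h = 0.457; p* = 0.457 − 0.409/1.47084 = 0.1789.
Δp* = 0.1789 − 0.4971 = -0.3182.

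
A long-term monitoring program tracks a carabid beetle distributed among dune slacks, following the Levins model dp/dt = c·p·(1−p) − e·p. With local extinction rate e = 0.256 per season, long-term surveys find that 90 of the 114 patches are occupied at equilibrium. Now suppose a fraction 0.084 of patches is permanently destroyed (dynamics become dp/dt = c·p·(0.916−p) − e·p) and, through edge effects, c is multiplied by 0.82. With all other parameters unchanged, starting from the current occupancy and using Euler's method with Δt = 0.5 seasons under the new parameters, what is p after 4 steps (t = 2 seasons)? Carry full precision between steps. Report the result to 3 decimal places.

Observed p* = 90/114 = 0.78947.
Balance c(1−p*) = e gives c = e/(1 − 0.78947) = 0.256/0.21053 = 1.21600.
Starting from p₀ = 0.78947; update p ← p + (dp/dt)·Δt with the new parameters.
step 1: Δp = -0.05125, p = 0.73822
step 2: Δp = -0.02906, p = 0.70916
step 3: Δp = -0.01764, p = 0.69152
step 4: Δp = -0.01112, p = 0.68040

0.680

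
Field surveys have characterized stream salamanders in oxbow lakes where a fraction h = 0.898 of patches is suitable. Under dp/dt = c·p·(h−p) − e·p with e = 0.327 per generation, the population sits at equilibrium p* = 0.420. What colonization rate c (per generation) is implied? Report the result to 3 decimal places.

At equilibrium c(h−p*) = e, so c = e/(h−p*).
c = 0.327/(0.898 − 0.420) = 0.327/0.4780 = 0.6841.

0.684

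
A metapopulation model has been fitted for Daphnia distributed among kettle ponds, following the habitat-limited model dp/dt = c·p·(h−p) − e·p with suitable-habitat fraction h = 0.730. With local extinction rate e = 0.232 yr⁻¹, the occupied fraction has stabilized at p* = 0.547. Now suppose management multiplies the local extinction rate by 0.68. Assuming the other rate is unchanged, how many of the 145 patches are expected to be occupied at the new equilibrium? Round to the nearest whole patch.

88

Balance c(h−p*) = e gives c = e/(0.73 − 0.54700) = 0.232/0.18300 = 1.26776.
New p* = 0.73 − e/c = 0.73 − 0.15776/1.26776 = 0.60556.
Expected occupied = 145 × 0.60556 = 87.81 ≈ 88.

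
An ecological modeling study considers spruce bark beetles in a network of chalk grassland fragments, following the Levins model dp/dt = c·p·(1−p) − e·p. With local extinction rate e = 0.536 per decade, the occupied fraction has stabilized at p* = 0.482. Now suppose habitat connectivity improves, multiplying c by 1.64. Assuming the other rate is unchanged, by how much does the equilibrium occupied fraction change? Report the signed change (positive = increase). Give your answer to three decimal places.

0.202

Balance c(1−p*) = e gives c = e/(1 − 0.48200) = 0.536/0.51800 = 1.03475.
New p* = 1 − e/c = 1 − 0.53600/1.69699 = 0.68415.
Δp* = 0.68415 − 0.48200 = +0.20215.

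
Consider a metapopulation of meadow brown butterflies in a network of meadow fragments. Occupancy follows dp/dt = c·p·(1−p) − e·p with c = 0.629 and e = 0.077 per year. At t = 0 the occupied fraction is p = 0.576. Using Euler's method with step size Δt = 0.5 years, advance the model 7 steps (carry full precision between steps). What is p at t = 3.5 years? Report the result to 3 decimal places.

0.826

Update rule: p ← p + [c·p·(1−p) − e·p]·Δt with Δt = 0.5.
step 1: Δp = +0.05463, p = 0.63063
step 2: Δp = +0.04898, p = 0.67961
step 3: Δp = +0.04231, p = 0.72193
step 4: Δp = +0.03534, p = 0.75727
step 5: Δp = +0.02865, p = 0.78592
step 6: Δp = +0.02266, p = 0.80858
step 7: Δp = +0.01755, p = 0.82613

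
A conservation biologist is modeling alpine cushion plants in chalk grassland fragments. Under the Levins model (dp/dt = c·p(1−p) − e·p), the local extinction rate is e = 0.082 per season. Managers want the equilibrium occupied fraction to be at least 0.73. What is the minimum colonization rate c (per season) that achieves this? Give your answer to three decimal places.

p* = 1 − e/c ≥ 0.73 requires e/c ≤ 0.2700, i.e. c ≥ e/0.2700.
c_min = 0.082/0.2700 = 0.3037.

0.304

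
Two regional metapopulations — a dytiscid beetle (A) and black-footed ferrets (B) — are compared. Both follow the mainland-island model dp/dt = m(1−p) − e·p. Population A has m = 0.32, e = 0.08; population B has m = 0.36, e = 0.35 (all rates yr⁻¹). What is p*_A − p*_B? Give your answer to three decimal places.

0.293

A: p*_A = m/(m+e) = 0.32/0.4000 = 0.8000.
B: p*_B = 0.36/0.7100 = 0.5070.
p*_A − p*_B = 0.8000 − 0.5070 = 0.2930.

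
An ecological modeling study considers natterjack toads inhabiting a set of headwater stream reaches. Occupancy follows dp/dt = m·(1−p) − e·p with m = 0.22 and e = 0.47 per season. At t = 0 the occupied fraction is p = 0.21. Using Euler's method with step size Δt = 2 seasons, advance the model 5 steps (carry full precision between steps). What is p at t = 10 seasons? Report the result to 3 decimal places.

0.320

Update rule: p ← p + [m·(1−p) − e·p]·Δt with Δt = 2.
p: 0.21000 → 0.36020  (Δp = +0.15020)
p: 0.36020 → 0.30312  (Δp = -0.05708)
p: 0.30312 → 0.32481  (Δp = +0.02169)
p: 0.32481 → 0.31657  (Δp = -0.00824)
p: 0.31657 → 0.31970  (Δp = +0.00313)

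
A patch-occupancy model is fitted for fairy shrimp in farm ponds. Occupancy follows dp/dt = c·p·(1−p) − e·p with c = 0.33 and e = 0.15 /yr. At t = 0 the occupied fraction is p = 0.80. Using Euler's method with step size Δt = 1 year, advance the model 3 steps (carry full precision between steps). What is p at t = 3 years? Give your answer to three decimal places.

0.655

Update rule: p ← p + [c·p·(1−p) − e·p]·Δt with Δt = 1.
step 1: Δp = -0.06720, p = 0.73280
step 2: Δp = -0.04530, p = 0.68750
step 3: Δp = -0.03223, p = 0.65527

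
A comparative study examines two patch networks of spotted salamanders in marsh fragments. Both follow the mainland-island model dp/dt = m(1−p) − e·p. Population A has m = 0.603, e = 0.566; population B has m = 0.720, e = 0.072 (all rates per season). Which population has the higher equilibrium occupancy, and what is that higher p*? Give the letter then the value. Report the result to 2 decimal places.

B, 0.91

A: p*_A = m/(m+e) = 0.603/1.1690 = 0.5158.
B: p*_B = 0.720/0.7920 = 0.9091.
B is higher at 0.9091.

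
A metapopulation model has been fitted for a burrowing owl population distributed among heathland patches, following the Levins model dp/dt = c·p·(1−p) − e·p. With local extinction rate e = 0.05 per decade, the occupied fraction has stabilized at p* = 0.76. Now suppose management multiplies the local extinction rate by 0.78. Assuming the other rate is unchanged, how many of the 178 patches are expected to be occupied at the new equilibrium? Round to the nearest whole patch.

145

Balance c(1−p*) = e gives c = e/(1 − 0.76000) = 0.05/0.24000 = 0.20833.
New p* = 1 − e/c = 1 − 0.03900/0.20833 = 0.81280.
Expected occupied = 178 × 0.81280 = 144.68 ≈ 145.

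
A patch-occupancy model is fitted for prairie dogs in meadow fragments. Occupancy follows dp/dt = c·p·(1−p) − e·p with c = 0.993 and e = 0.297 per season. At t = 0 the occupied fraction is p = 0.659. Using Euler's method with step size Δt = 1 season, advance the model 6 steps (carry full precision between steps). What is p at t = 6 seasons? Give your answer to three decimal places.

Update rule: p ← p + [c·p·(1−p) − e·p]·Δt with Δt = 1.
p: 0.65900 → 0.68642  (Δp = +0.02742)
p: 0.68642 → 0.69630  (Δp = +0.00987)
p: 0.69630 → 0.69948  (Δp = +0.00319)
p: 0.69948 → 0.70047  (Δp = +0.00099)
p: 0.70047 → 0.70077  (Δp = +0.00030)
p: 0.70077 → 0.70087  (Δp = +0.00009)

0.701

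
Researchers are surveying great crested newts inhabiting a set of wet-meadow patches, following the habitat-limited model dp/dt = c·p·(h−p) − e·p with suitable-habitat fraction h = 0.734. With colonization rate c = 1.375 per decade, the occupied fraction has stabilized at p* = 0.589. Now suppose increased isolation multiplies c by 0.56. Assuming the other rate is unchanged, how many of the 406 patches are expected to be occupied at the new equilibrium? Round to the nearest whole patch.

Balance c(h−p*) = e gives e = 1.375×(0.734 − 0.58900) = 0.19938.
New p* = 0.734 − e/c = 0.734 − 0.19938/0.77000 = 0.47506.
Expected occupied = 406 × 0.47506 = 192.87 ≈ 193.

193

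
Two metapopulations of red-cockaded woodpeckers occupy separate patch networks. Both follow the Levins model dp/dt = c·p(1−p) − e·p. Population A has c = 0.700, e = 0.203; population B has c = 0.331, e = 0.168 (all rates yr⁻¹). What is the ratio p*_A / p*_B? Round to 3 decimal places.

A: p*_A = 1 − 0.203/0.700 = 0.7100.
B: p*_B = 1 − 0.168/0.331 = 0.4924.
p*_A / p*_B = 0.7100/0.4924 = 1.4418.

1.442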